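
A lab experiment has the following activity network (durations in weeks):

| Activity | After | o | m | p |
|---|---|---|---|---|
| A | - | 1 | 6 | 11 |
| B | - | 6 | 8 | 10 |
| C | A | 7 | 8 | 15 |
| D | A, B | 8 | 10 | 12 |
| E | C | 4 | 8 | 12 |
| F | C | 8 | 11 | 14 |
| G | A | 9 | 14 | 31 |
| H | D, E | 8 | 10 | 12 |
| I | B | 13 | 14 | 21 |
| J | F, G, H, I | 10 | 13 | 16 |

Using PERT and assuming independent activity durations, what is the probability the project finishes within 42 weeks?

te_A = (1 + 4·6 + 11)/6 = 36/6 = 6; σ²_A = ((11−1)/6)² = 2.778
te_B = (6 + 4·8 + 10)/6 = 48/6 = 8; σ²_B = ((10−6)/6)² = 0.444
te_C = (7 + 4·8 + 15)/6 = 54/6 = 9; σ²_C = ((15−7)/6)² = 1.778
te_D = (8 + 4·10 + 12)/6 = 60/6 = 10; σ²_D = ((12−8)/6)² = 0.444
te_E = (4 + 4·8 + 12)/6 = 48/6 = 8; σ²_E = ((12−4)/6)² = 1.778
te_F = (8 + 4·11 + 14)/6 = 66/6 = 11; σ²_F = ((14−8)/6)² = 1.000
te_G = (9 + 4·14 + 31)/6 = 96/6 = 16; σ²_G = ((31−9)/6)² = 13.444
te_H = (8 + 4·10 + 12)/6 = 60/6 = 10; σ²_H = ((12−8)/6)² = 0.444
te_I = (13 + 4·14 + 21)/6 = 90/6 = 15; σ²_I = ((21−13)/6)² = 1.778
te_J = (10 + 4·13 + 16)/6 = 78/6 = 13; σ²_J = ((16−10)/6)² = 1.000

Forward pass:
ES_A = 0; EF_A = 6
ES_B = 0; EF_B = 8
ES_C = 6; EF_C = 6+9 = 15
ES_D = max(EF_A=6, EF_B=8) = 8; EF_D = 8+10 = 18
ES_E = 15; EF_E = 15+8 = 23
ES_F = 15; EF_F = 15+11 = 26
ES_G = 6; EF_G = 6+16 = 22
ES_H = max(EF_D=18, EF_E=23) = 23; EF_H = 23+10 = 33
ES_I = 8; EF_I = 8+15 = 23
ES_J = max(EF_F=26, EF_G=22, EF_H=33, EF_I=23) = 33; EF_J = 33+13 = 46
Expected project duration μ = 46 weeks. Critical path: A → C → E → H → J.

Variance along critical path = 2.778 + 1.778 + 1.778 + 0.444 + 1.000 = 7.778; σ = √7.778 = 2.789 weeks.
Z = (42 − 46) / 2.789 = -1.434
P(T ≤ 42) = Φ(-1.434) ≈ 0.076

0.076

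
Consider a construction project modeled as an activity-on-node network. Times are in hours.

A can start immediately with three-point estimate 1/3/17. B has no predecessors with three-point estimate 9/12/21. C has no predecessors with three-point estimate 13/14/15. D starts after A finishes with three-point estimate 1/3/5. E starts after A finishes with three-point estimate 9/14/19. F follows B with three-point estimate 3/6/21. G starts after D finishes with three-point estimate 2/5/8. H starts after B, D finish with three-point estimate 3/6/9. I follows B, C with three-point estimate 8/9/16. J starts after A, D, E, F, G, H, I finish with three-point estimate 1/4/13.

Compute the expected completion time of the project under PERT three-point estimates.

29 hours

te_A = (1 + 4·3 + 17)/6 = 30/6 = 5
te_B = (9 + 4·12 + 21)/6 = 78/6 = 13
te_C = (13 + 4·14 + 15)/6 = 84/6 = 14
te_D = (1 + 4·3 + 5)/6 = 18/6 = 3
te_E = (9 + 4·14 + 19)/6 = 84/6 = 14
te_F = (3 + 4·6 + 21)/6 = 48/6 = 8
te_G = (2 + 4·5 + 8)/6 = 30/6 = 5
te_H = (3 + 4·6 + 9)/6 = 36/6 = 6
te_I = (8 + 4·9 + 16)/6 = 60/6 = 10
te_J = (1 + 4·4 + 13)/6 = 30/6 = 5

Forward pass:
ES_A = 0; EF_A = 5
ES_B = 0; EF_B = 13
ES_C = 0; EF_C = 14
ES_D = 5; EF_D = 5+3 = 8
ES_E = 5; EF_E = 5+14 = 19
ES_F = 13; EF_F = 13+8 = 21
ES_G = 8; EF_G = 8+5 = 13
ES_H = max(EF_B=13, EF_D=8) = 13; EF_H = 13+6 = 19
ES_I = max(EF_B=13, EF_C=14) = 14; EF_I = 14+10 = 24
ES_J = max(EF_A=5, EF_D=8, EF_E=19, EF_F=21, EF_G=13, EF_H=19, EF_I=24) = 24; EF_J = 24+5 = 29
Expected project duration μ = 29 hours. Critical path: C → I → J.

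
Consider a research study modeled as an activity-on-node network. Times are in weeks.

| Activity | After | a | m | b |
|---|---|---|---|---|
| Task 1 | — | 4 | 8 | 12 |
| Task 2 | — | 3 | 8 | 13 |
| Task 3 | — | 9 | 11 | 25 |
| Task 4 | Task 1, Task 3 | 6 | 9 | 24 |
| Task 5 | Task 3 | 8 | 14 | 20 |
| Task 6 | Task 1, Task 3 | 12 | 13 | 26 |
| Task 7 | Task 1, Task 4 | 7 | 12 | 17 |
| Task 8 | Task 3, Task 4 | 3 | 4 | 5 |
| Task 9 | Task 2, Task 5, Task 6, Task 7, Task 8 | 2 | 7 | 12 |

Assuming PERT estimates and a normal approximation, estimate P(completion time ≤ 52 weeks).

te_Task 1 = (4 + 4·8 + 12)/6 = 48/6 = 8; σ²_Task 1 = ((12−4)/6)² = 1.778
te_Task 2 = (3 + 4·8 + 13)/6 = 48/6 = 8; σ²_Task 2 = ((13−3)/6)² = 2.778
te_Task 3 = (9 + 4·11 + 25)/6 = 78/6 = 13; σ²_Task 3 = ((25−9)/6)² = 7.111
te_Task 4 = (6 + 4·9 + 24)/6 = 66/6 = 11; σ²_Task 4 = ((24−6)/6)² = 9.000
te_Task 5 = (8 + 4·14 + 20)/6 = 84/6 = 14; σ²_Task 5 = ((20−8)/6)² = 4.000
te_Task 6 = (12 + 4·13 + 26)/6 = 90/6 = 15; σ²_Task 6 = ((26−12)/6)² = 5.444
te_Task 7 = (7 + 4·12 + 17)/6 = 72/6 = 12; σ²_Task 7 = ((17−7)/6)² = 2.778
te_Task 8 = (3 + 4·4 + 5)/6 = 24/6 = 4; σ²_Task 8 = ((5−3)/6)² = 0.111
te_Task 9 = (2 + 4·7 + 12)/6 = 42/6 = 7; σ²_Task 9 = ((12−2)/6)² = 2.778

Forward pass:
ES_Task 1 = 0; EF_Task 1 = 8
ES_Task 2 = 0; EF_Task 2 = 8
ES_Task 3 = 0; EF_Task 3 = 13
ES_Task 4 = max(EF_Task 1=8, EF_Task 3=13) = 13; EF_Task 4 = 13+11 = 24
ES_Task 5 = 13; EF_Task 5 = 13+14 = 27
ES_Task 6 = max(EF_Task 1=8, EF_Task 3=13) = 13; EF_Task 6 = 13+15 = 28
ES_Task 7 = max(EF_Task 1=8, EF_Task 4=24) = 24; EF_Task 7 = 24+12 = 36
ES_Task 8 = max(EF_Task 3=13, EF_Task 4=24) = 24; EF_Task 8 = 24+4 = 28
ES_Task 9 = max(EF_Task 2=8, EF_Task 5=27, EF_Task 6=28, EF_Task 7=36, EF_Task 8=28) = 36; EF_Task 9 = 36+7 = 43
Expected project duration μ = 43 weeks. Critical path: Task 3 → Task 4 → Task 7 → Task 9.

Variance along critical path = 7.111 + 9.000 + 2.778 + 2.778 = 21.667; σ = √21.667 = 4.655 weeks.
Z = (52 − 43) / 4.655 = 1.934
P(T ≤ 52) = Φ(1.934) ≈ 0.973

0.973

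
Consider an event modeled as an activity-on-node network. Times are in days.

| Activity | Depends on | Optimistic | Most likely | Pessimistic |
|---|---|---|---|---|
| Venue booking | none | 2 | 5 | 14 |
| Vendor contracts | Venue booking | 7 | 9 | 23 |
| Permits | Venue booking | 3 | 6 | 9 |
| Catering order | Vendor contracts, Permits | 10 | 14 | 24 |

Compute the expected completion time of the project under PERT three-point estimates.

32 days

te_Venue booking = (2 + 4·5 + 14)/6 = 36/6 = 6
te_Vendor contracts = (7 + 4·9 + 23)/6 = 66/6 = 11
te_Permits = (3 + 4·6 + 9)/6 = 36/6 = 6
te_Catering order = (10 + 4·14 + 24)/6 = 90/6 = 15

Forward pass:
ES_Venue booking = 0; EF_Venue booking = 6
ES_Vendor contracts = 6; EF_Vendor contracts = 6+11 = 17
ES_Permits = 6; EF_Permits = 6+6 = 12
ES_Catering order = max(EF_Vendor contracts=17, EF_Permits=12) = 17; EF_Catering order = 17+15 = 32
Expected project duration μ = 32 days. Critical path: Venue booking → Vendor contracts → Catering order.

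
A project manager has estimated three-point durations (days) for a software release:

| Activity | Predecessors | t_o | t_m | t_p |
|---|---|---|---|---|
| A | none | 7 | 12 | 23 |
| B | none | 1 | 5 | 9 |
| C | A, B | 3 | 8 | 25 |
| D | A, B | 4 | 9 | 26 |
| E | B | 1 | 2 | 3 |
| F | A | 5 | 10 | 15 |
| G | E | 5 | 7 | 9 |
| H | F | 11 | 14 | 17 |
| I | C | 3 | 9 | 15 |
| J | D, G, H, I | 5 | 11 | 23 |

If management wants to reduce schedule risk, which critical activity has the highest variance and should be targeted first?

te_A = (7 + 4·12 + 23)/6 = 78/6 = 13; σ²_A = ((23−7)/6)² = 7.111
te_B = (1 + 4·5 + 9)/6 = 30/6 = 5; σ²_B = ((9−1)/6)² = 1.778
te_C = (3 + 4·8 + 25)/6 = 60/6 = 10; σ²_C = ((25−3)/6)² = 13.444
te_D = (4 + 4·9 + 26)/6 = 66/6 = 11; σ²_D = ((26−4)/6)² = 13.444
te_E = (1 + 4·2 + 3)/6 = 12/6 = 2; σ²_E = ((3−1)/6)² = 0.111
te_F = (5 + 4·10 + 15)/6 = 60/6 = 10; σ²_F = ((15−5)/6)² = 2.778
te_G = (5 + 4·7 + 9)/6 = 42/6 = 7; σ²_G = ((9−5)/6)² = 0.444
te_H = (11 + 4·14 + 17)/6 = 84/6 = 14; σ²_H = ((17−11)/6)² = 1.000
te_I = (3 + 4·9 + 15)/6 = 54/6 = 9; σ²_I = ((15−3)/6)² = 4.000
te_J = (5 + 4·11 + 23)/6 = 72/6 = 12; σ²_J = ((23−5)/6)² = 9.000

Forward pass:
ES_A = 0; EF_A = 13
ES_B = 0; EF_B = 5
ES_C = max(EF_A=13, EF_B=5) = 13; EF_C = 13+10 = 23
ES_D = max(EF_A=13, EF_B=5) = 13; EF_D = 13+11 = 24
ES_E = 5; EF_E = 5+2 = 7
ES_F = 13; EF_F = 13+10 = 23
ES_G = 7; EF_G = 7+7 = 14
ES_H = 23; EF_H = 23+14 = 37
ES_I = 23; EF_I = 23+9 = 32
ES_J = max(EF_D=24, EF_G=14, EF_H=37, EF_I=32) = 37; EF_J = 37+12 = 49
Expected project duration μ = 49 days. Critical path: A → F → H → J.

Variances on critical path: σ²_A=7.111, σ²_F=2.778, σ²_H=1.000, σ²_J=9.000.
Largest is σ²_J = 9.000.

J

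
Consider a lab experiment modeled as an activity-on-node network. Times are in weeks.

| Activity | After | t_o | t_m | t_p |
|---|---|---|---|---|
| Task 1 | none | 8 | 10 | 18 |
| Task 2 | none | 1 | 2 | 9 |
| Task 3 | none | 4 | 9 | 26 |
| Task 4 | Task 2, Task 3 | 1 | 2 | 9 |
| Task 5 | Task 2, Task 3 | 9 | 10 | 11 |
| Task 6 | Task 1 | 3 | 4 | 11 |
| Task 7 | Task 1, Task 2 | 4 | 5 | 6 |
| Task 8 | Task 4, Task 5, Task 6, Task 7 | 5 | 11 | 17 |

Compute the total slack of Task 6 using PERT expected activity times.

5 weeks

te_Task 1 = (8 + 4·10 + 18)/6 = 66/6 = 11
te_Task 2 = (1 + 4·2 + 9)/6 = 18/6 = 3
te_Task 3 = (4 + 4·9 + 26)/6 = 66/6 = 11
te_Task 4 = (1 + 4·2 + 9)/6 = 18/6 = 3
te_Task 5 = (9 + 4·10 + 11)/6 = 60/6 = 10
te_Task 6 = (3 + 4·4 + 11)/6 = 30/6 = 5
te_Task 7 = (4 + 4·5 + 6)/6 = 30/6 = 5
te_Task 8 = (5 + 4·11 + 17)/6 = 66/6 = 11

Forward pass:
ES_Task 1 = 0; EF_Task 1 = 11
ES_Task 2 = 0; EF_Task 2 = 3
ES_Task 3 = 0; EF_Task 3 = 11
ES_Task 4 = max(EF_Task 2=3, EF_Task 3=11) = 11; EF_Task 4 = 11+3 = 14
ES_Task 5 = max(EF_Task 2=3, EF_Task 3=11) = 11; EF_Task 5 = 11+10 = 21
ES_Task 6 = 11; EF_Task 6 = 11+5 = 16
ES_Task 7 = max(EF_Task 1=11, EF_Task 2=3) = 11; EF_Task 7 = 11+5 = 16
ES_Task 8 = max(EF_Task 4=14, EF_Task 5=21, EF_Task 6=16, EF_Task 7=16) = 21; EF_Task 8 = 21+11 = 32
Expected project duration μ = 32 weeks. Critical path: Task 3 → Task 5 → Task 8.

Backward pass:
LF_Task 8 = 32; LS_Task 8 = 32−11 = 21
LF_Task 7 = LS_Task 8 = 21; LS_Task 7 = 21−5 = 16
LF_Task 6 = LS_Task 8 = 21; LS_Task 6 = 21−5 = 16
LF_Task 5 = LS_Task 8 = 21; LS_Task 5 = 21−10 = 11
LF_Task 4 = LS_Task 8 = 21; LS_Task 4 = 21−3 = 18
LF_Task 3 = min(LS_Task 4=18, LS_Task 5=11) = 11; LS_Task 3 = 11−11 = 0
LF_Task 2 = min(LS_Task 4=18, LS_Task 5=11, LS_Task 7=16) = 11; LS_Task 2 = 11−3 = 8
LF_Task 1 = min(LS_Task 6=16, LS_Task 7=16) = 16; LS_Task 1 = 16−11 = 5
Slack_Task 6 = LS_Task 6 − ES_Task 6 = 16 − 11 = 5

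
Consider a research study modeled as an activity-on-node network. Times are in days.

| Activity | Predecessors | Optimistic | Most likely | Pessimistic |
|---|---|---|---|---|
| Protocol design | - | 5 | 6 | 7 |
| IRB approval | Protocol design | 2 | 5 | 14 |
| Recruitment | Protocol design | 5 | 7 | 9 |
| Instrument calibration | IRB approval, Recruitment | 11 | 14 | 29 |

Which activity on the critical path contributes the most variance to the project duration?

Instrument calibration

te_Protocol design = (5 + 4·6 + 7)/6 = 36/6 = 6; σ²_Protocol design = ((7−5)/6)² = 0.111
te_IRB approval = (2 + 4·5 + 14)/6 = 36/6 = 6; σ²_IRB approval = ((14−2)/6)² = 4.000
te_Recruitment = (5 + 4·7 + 9)/6 = 42/6 = 7; σ²_Recruitment = ((9−5)/6)² = 0.444
te_Instrument calibration = (11 + 4·14 + 29)/6 = 96/6 = 16; σ²_Instrument calibration = ((29−11)/6)² = 9.000

Forward pass:
ES_Protocol design = 0; EF_Protocol design = 6
ES_IRB approval = 6; EF_IRB approval = 6+6 = 12
ES_Recruitment = 6; EF_Recruitment = 6+7 = 13
ES_Instrument calibration = max(EF_IRB approval=12, EF_Recruitment=13) = 13; EF_Instrument calibration = 13+16 = 29
Expected project duration μ = 29 days. Critical path: Protocol design → Recruitment → Instrument calibration.

Variances on critical path: σ²_Protocol design=0.111, σ²_Recruitment=0.444, σ²_Instrument calibration=9.000.
Largest is σ²_Instrument calibration = 9.000.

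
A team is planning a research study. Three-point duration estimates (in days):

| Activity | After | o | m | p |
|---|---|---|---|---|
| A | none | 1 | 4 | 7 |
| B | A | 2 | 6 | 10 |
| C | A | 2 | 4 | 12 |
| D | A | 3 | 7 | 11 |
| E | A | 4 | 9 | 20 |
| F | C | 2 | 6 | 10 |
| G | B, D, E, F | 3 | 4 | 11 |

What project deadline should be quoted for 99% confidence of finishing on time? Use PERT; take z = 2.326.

26.3 days

te_A = (1 + 4·4 + 7)/6 = 24/6 = 4; σ²_A = ((7−1)/6)² = 1.000
te_B = (2 + 4·6 + 10)/6 = 36/6 = 6; σ²_B = ((10−2)/6)² = 1.778
te_C = (2 + 4·4 + 12)/6 = 30/6 = 5; σ²_C = ((12−2)/6)² = 2.778
te_D = (3 + 4·7 + 11)/6 = 42/6 = 7; σ²_D = ((11−3)/6)² = 1.778
te_E = (4 + 4·9 + 20)/6 = 60/6 = 10; σ²_E = ((20−4)/6)² = 7.111
te_F = (2 + 4·6 + 10)/6 = 36/6 = 6; σ²_F = ((10−2)/6)² = 1.778
te_G = (3 + 4·4 + 11)/6 = 30/6 = 5; σ²_G = ((11−3)/6)² = 1.778

Forward pass:
ES_A = 0; EF_A = 4
ES_B = 4; EF_B = 4+6 = 10
ES_C = 4; EF_C = 4+5 = 9
ES_D = 4; EF_D = 4+7 = 11
ES_E = 4; EF_E = 4+10 = 14
ES_F = 9; EF_F = 9+6 = 15
ES_G = max(EF_B=10, EF_D=11, EF_E=14, EF_F=15) = 15; EF_G = 15+5 = 20
Expected project duration μ = 20 days. Critical path: A → C → F → G.

Variance along critical path = 1.000 + 2.778 + 1.778 + 1.778 = 7.333; σ = 2.708 days.
D = μ + z·σ = 20 + 2.326·2.708 = 26.3 days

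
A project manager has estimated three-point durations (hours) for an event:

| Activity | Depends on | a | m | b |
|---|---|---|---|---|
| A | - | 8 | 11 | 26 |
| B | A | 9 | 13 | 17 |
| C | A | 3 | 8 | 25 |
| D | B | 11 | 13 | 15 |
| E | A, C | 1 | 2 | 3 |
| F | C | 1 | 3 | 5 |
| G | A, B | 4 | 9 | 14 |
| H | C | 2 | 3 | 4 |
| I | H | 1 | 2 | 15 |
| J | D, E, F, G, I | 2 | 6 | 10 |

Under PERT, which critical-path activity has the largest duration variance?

te_A = (8 + 4·11 + 26)/6 = 78/6 = 13; σ²_A = ((26−8)/6)² = 9.000
te_B = (9 + 4·13 + 17)/6 = 78/6 = 13; σ²_B = ((17−9)/6)² = 1.778
te_C = (3 + 4·8 + 25)/6 = 60/6 = 10; σ²_C = ((25−3)/6)² = 13.444
te_D = (11 + 4·13 + 15)/6 = 78/6 = 13; σ²_D = ((15−11)/6)² = 0.444
te_E = (1 + 4·2 + 3)/6 = 12/6 = 2; σ²_E = ((3−1)/6)² = 0.111
te_F = (1 + 4·3 + 5)/6 = 18/6 = 3; σ²_F = ((5−1)/6)² = 0.444
te_G = (4 + 4·9 + 14)/6 = 54/6 = 9; σ²_G = ((14−4)/6)² = 2.778
te_H = (2 + 4·3 + 4)/6 = 18/6 = 3; σ²_H = ((4−2)/6)² = 0.111
te_I = (1 + 4·2 + 15)/6 = 24/6 = 4; σ²_I = ((15−1)/6)² = 5.444
te_J = (2 + 4·6 + 10)/6 = 36/6 = 6; σ²_J = ((10−2)/6)² = 1.778

Forward pass:
ES_A = 0; EF_A = 13
ES_B = 13; EF_B = 13+13 = 26
ES_C = 13; EF_C = 13+10 = 23
ES_D = 26; EF_D = 26+13 = 39
ES_E = max(EF_A=13, EF_C=23) = 23; EF_E = 23+2 = 25
ES_F = 23; EF_F = 23+3 = 26
ES_G = max(EF_A=13, EF_B=26) = 26; EF_G = 26+9 = 35
ES_H = 23; EF_H = 23+3 = 26
ES_I = 26; EF_I = 26+4 = 30
ES_J = max(EF_D=39, EF_E=25, EF_F=26, EF_G=35, EF_I=30) = 39; EF_J = 39+6 = 45
Expected project duration μ = 45 hours. Critical path: A → B → D → J.

Variances on critical path: σ²_A=9.000, σ²_B=1.778, σ²_D=0.444, σ²_J=1.778.
Largest is σ²_A = 9.000.

A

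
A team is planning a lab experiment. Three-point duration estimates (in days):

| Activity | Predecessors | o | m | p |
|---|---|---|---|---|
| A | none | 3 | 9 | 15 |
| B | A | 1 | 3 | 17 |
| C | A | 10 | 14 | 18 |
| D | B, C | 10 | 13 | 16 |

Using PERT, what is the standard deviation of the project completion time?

2.60 days

te_A = (3 + 4·9 + 15)/6 = 54/6 = 9; σ²_A = ((15−3)/6)² = 4.000
te_B = (1 + 4·3 + 17)/6 = 30/6 = 5; σ²_B = ((17−1)/6)² = 7.111
te_C = (10 + 4·14 + 18)/6 = 84/6 = 14; σ²_C = ((18−10)/6)² = 1.778
te_D = (10 + 4·13 + 16)/6 = 78/6 = 13; σ²_D = ((16−10)/6)² = 1.000

Forward pass:
ES_A = 0; EF_A = 9
ES_B = 9; EF_B = 9+5 = 14
ES_C = 9; EF_C = 9+14 = 23
ES_D = max(EF_B=14, EF_C=23) = 23; EF_D = 23+13 = 36
Expected project duration μ = 36 days. Critical path: A → C → D.

Variance along critical path = 4.000 + 1.778 + 1.000 = 6.778
σ = √6.778 = 2.603 days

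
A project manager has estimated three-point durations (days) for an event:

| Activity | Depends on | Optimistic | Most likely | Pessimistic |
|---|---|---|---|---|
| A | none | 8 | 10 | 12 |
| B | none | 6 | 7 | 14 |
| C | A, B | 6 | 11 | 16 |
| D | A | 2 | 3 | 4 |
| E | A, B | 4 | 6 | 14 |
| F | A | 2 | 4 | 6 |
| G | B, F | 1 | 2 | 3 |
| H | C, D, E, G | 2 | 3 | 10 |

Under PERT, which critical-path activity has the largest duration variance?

te_A = (8 + 4·10 + 12)/6 = 60/6 = 10; σ²_A = ((12−8)/6)² = 0.444
te_B = (6 + 4·7 + 14)/6 = 48/6 = 8; σ²_B = ((14−6)/6)² = 1.778
te_C = (6 + 4·11 + 16)/6 = 66/6 = 11; σ²_C = ((16−6)/6)² = 2.778
te_D = (2 + 4·3 + 4)/6 = 18/6 = 3; σ²_D = ((4−2)/6)² = 0.111
te_E = (4 + 4·6 + 14)/6 = 42/6 = 7; σ²_E = ((14−4)/6)² = 2.778
te_F = (2 + 4·4 + 6)/6 = 24/6 = 4; σ²_F = ((6−2)/6)² = 0.444
te_G = (1 + 4·2 + 3)/6 = 12/6 = 2; σ²_G = ((3−1)/6)² = 0.111
te_H = (2 + 4·3 + 10)/6 = 24/6 = 4; σ²_H = ((10−2)/6)² = 1.778

Forward pass:
ES_A = 0; EF_A = 10
ES_B = 0; EF_B = 8
ES_C = max(EF_A=10, EF_B=8) = 10; EF_C = 10+11 = 21
ES_D = 10; EF_D = 10+3 = 13
ES_E = max(EF_A=10, EF_B=8) = 10; EF_E = 10+7 = 17
ES_F = 10; EF_F = 10+4 = 14
ES_G = max(EF_B=8, EF_F=14) = 14; EF_G = 14+2 = 16
ES_H = max(EF_C=21, EF_D=13, EF_E=17, EF_G=16) = 21; EF_H = 21+4 = 25
Expected project duration μ = 25 days. Critical path: A → C → H.

Variances on critical path: σ²_A=0.444, σ²_C=2.778, σ²_H=1.778.
Largest is σ²_C = 2.778.

C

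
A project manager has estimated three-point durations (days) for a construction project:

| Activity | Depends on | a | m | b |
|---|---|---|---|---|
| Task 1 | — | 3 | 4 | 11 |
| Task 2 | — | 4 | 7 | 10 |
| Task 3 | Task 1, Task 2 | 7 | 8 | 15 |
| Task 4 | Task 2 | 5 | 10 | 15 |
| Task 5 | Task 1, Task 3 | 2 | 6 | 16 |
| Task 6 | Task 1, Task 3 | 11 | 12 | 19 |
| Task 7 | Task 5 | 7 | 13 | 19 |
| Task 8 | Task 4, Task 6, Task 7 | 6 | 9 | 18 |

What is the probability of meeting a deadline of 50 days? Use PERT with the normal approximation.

0.840

te_Task 1 = (3 + 4·4 + 11)/6 = 30/6 = 5; σ²_Task 1 = ((11−3)/6)² = 1.778
te_Task 2 = (4 + 4·7 + 10)/6 = 42/6 = 7; σ²_Task 2 = ((10−4)/6)² = 1.000
te_Task 3 = (7 + 4·8 + 15)/6 = 54/6 = 9; σ²_Task 3 = ((15−7)/6)² = 1.778
te_Task 4 = (5 + 4·10 + 15)/6 = 60/6 = 10; σ²_Task 4 = ((15−5)/6)² = 2.778
te_Task 5 = (2 + 4·6 + 16)/6 = 42/6 = 7; σ²_Task 5 = ((16−2)/6)² = 5.444
te_Task 6 = (11 + 4·12 + 19)/6 = 78/6 = 13; σ²_Task 6 = ((19−11)/6)² = 1.778
te_Task 7 = (7 + 4·13 + 19)/6 = 78/6 = 13; σ²_Task 7 = ((19−7)/6)² = 4.000
te_Task 8 = (6 + 4·9 + 18)/6 = 60/6 = 10; σ²_Task 8 = ((18−6)/6)² = 4.000

Forward pass:
ES_Task 1 = 0; EF_Task 1 = 5
ES_Task 2 = 0; EF_Task 2 = 7
ES_Task 3 = max(EF_Task 1=5, EF_Task 2=7) = 7; EF_Task 3 = 7+9 = 16
ES_Task 4 = 7; EF_Task 4 = 7+10 = 17
ES_Task 5 = max(EF_Task 1=5, EF_Task 3=16) = 16; EF_Task 5 = 16+7 = 23
ES_Task 6 = max(EF_Task 1=5, EF_Task 3=16) = 16; EF_Task 6 = 16+13 = 29
ES_Task 7 = 23; EF_Task 7 = 23+13 = 36
ES_Task 8 = max(EF_Task 4=17, EF_Task 6=29, EF_Task 7=36) = 36; EF_Task 8 = 36+10 = 46
Expected project duration μ = 46 days. Critical path: Task 2 → Task 3 → Task 5 → Task 7 → Task 8.

Variance along critical path = 1.000 + 1.778 + 5.444 + 4.000 + 4.000 = 16.222; σ = √16.222 = 4.028 days.
Z = (50 − 46) / 4.028 = 0.993
P(T ≤ 50) = Φ(0.993) ≈ 0.840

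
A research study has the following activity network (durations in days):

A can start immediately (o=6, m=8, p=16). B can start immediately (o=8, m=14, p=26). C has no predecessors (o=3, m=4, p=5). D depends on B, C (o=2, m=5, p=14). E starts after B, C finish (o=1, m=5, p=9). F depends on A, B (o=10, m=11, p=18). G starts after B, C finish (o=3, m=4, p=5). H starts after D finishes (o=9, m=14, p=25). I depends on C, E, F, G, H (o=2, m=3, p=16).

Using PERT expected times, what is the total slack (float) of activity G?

17 days

te_A = (6 + 4·8 + 16)/6 = 54/6 = 9
te_B = (8 + 4·14 + 26)/6 = 90/6 = 15
te_C = (3 + 4·4 + 5)/6 = 24/6 = 4
te_D = (2 + 4·5 + 14)/6 = 36/6 = 6
te_E = (1 + 4·5 + 9)/6 = 30/6 = 5
te_F = (10 + 4·11 + 18)/6 = 72/6 = 12
te_G = (3 + 4·4 + 5)/6 = 24/6 = 4
te_H = (9 + 4·14 + 25)/6 = 90/6 = 15
te_I = (2 + 4·3 + 16)/6 = 30/6 = 5

Forward pass:
ES_A = 0; EF_A = 9
ES_B = 0; EF_B = 15
ES_C = 0; EF_C = 4
ES_D = max(EF_B=15, EF_C=4) = 15; EF_D = 15+6 = 21
ES_E = max(EF_B=15, EF_C=4) = 15; EF_E = 15+5 = 20
ES_F = max(EF_A=9, EF_B=15) = 15; EF_F = 15+12 = 27
ES_G = max(EF_B=15, EF_C=4) = 15; EF_G = 15+4 = 19
ES_H = 21; EF_H = 21+15 = 36
ES_I = max(EF_C=4, EF_E=20, EF_F=27, EF_G=19, EF_H=36) = 36; EF_I = 36+5 = 41
Expected project duration μ = 41 days. Critical path: B → D → H → I.

Backward pass:
LF_I = 41; LS_I = 41−5 = 36
LF_H = LS_I = 36; LS_H = 36−15 = 21
LF_G = LS_I = 36; LS_G = 36−4 = 32
LF_F = LS_I = 36; LS_F = 36−12 = 24
LF_E = LS_I = 36; LS_E = 36−5 = 31
LF_D = LS_H = 21; LS_D = 21−6 = 15
LF_C = min(LS_D=15, LS_E=31, LS_G=32, LS_I=36) = 15; LS_C = 15−4 = 11
LF_B = min(LS_D=15, LS_E=31, LS_F=24, LS_G=32) = 15; LS_B = 15−15 = 0
LF_A = LS_F = 24; LS_A = 24−9 = 15
Slack_G = LS_G − ES_G = 32 − 15 = 17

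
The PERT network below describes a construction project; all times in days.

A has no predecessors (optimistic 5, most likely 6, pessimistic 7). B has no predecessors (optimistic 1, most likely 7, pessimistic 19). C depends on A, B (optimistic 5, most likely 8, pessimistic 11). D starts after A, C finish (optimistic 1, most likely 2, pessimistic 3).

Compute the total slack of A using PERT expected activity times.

2 days

te_A = (5 + 4·6 + 7)/6 = 36/6 = 6
te_B = (1 + 4·7 + 19)/6 = 48/6 = 8
te_C = (5 + 4·8 + 11)/6 = 48/6 = 8
te_D = (1 + 4·2 + 3)/6 = 12/6 = 2

Forward pass:
ES_A = 0; EF_A = 6
ES_B = 0; EF_B = 8
ES_C = max(EF_A=6, EF_B=8) = 8; EF_C = 8+8 = 16
ES_D = max(EF_A=6, EF_C=16) = 16; EF_D = 16+2 = 18
Expected project duration μ = 18 days. Critical path: B → C → D.

Backward pass:
LF_D = 18; LS_D = 18−2 = 16
LF_C = LS_D = 16; LS_C = 16−8 = 8
LF_B = LS_C = 8; LS_B = 8−8 = 0
LF_A = min(LS_C=8, LS_D=16) = 8; LS_A = 8−6 = 2
Slack_A = LS_A − ES_A = 2 − 0 = 2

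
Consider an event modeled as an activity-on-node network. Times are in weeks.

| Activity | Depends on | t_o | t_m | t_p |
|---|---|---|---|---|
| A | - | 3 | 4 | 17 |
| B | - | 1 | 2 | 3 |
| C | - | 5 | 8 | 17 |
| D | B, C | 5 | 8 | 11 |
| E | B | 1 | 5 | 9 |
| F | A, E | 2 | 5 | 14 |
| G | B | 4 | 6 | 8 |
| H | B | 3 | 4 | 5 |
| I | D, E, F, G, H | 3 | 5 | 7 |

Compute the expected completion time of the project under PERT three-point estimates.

te_A = (3 + 4·4 + 17)/6 = 36/6 = 6
te_B = (1 + 4·2 + 3)/6 = 12/6 = 2
te_C = (5 + 4·8 + 17)/6 = 54/6 = 9
te_D = (5 + 4·8 + 11)/6 = 48/6 = 8
te_E = (1 + 4·5 + 9)/6 = 30/6 = 5
te_F = (2 + 4·5 + 14)/6 = 36/6 = 6
te_G = (4 + 4·6 + 8)/6 = 36/6 = 6
te_H = (3 + 4·4 + 5)/6 = 24/6 = 4
te_I = (3 + 4·5 + 7)/6 = 30/6 = 5

Forward pass:
ES_A = 0; EF_A = 6
ES_B = 0; EF_B = 2
ES_C = 0; EF_C = 9
ES_D = max(EF_B=2, EF_C=9) = 9; EF_D = 9+8 = 17
ES_E = 2; EF_E = 2+5 = 7
ES_F = max(EF_A=6, EF_E=7) = 7; EF_F = 7+6 = 13
ES_G = 2; EF_G = 2+6 = 8
ES_H = 2; EF_H = 2+4 = 6
ES_I = max(EF_D=17, EF_E=7, EF_F=13, EF_G=8, EF_H=6) = 17; EF_I = 17+5 = 22
Expected project duration μ = 22 weeks. Critical path: C → D → I.

22 weeks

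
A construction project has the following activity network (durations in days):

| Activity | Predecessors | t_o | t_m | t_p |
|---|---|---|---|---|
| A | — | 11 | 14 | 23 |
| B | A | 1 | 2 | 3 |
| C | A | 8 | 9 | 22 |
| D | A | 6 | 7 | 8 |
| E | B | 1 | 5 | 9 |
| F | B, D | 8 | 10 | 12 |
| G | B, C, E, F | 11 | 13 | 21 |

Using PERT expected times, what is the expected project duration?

46 days

te_A = (11 + 4·14 + 23)/6 = 90/6 = 15
te_B = (1 + 4·2 + 3)/6 = 12/6 = 2
te_C = (8 + 4·9 + 22)/6 = 66/6 = 11
te_D = (6 + 4·7 + 8)/6 = 42/6 = 7
te_E = (1 + 4·5 + 9)/6 = 30/6 = 5
te_F = (8 + 4·10 + 12)/6 = 60/6 = 10
te_G = (11 + 4·13 + 21)/6 = 84/6 = 14

Forward pass:
ES_A = 0; EF_A = 15
ES_B = 15; EF_B = 15+2 = 17
ES_C = 15; EF_C = 15+11 = 26
ES_D = 15; EF_D = 15+7 = 22
ES_E = 17; EF_E = 17+5 = 22
ES_F = max(EF_B=17, EF_D=22) = 22; EF_F = 22+10 = 32
ES_G = max(EF_B=17, EF_C=26, EF_E=22, EF_F=32) = 32; EF_G = 32+14 = 46
Expected project duration μ = 46 days. Critical path: A → D → F → G.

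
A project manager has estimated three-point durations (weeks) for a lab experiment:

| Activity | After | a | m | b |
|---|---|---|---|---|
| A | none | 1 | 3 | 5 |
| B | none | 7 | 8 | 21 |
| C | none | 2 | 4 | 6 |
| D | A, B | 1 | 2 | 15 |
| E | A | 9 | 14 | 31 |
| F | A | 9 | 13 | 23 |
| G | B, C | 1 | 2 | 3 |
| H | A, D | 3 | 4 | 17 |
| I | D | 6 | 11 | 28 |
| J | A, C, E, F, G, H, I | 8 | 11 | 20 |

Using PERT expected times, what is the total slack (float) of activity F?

10 weeks

te_A = (1 + 4·3 + 5)/6 = 18/6 = 3
te_B = (7 + 4·8 + 21)/6 = 60/6 = 10
te_C = (2 + 4·4 + 6)/6 = 24/6 = 4
te_D = (1 + 4·2 + 15)/6 = 24/6 = 4
te_E = (9 + 4·14 + 31)/6 = 96/6 = 16
te_F = (9 + 4·13 + 23)/6 = 84/6 = 14
te_G = (1 + 4·2 + 3)/6 = 12/6 = 2
te_H = (3 + 4·4 + 17)/6 = 36/6 = 6
te_I = (6 + 4·11 + 28)/6 = 78/6 = 13
te_J = (8 + 4·11 + 20)/6 = 72/6 = 12

Forward pass:
ES_A = 0; EF_A = 3
ES_B = 0; EF_B = 10
ES_C = 0; EF_C = 4
ES_D = max(EF_A=3, EF_B=10) = 10; EF_D = 10+4 = 14
ES_E = 3; EF_E = 3+16 = 19
ES_F = 3; EF_F = 3+14 = 17
ES_G = max(EF_B=10, EF_C=4) = 10; EF_G = 10+2 = 12
ES_H = max(EF_A=3, EF_D=14) = 14; EF_H = 14+6 = 20
ES_I = 14; EF_I = 14+13 = 27
ES_J = max(EF_A=3, EF_C=4, EF_E=19, EF_F=17, EF_G=12, EF_H=20, EF_I=27) = 27; EF_J = 27+12 = 39
Expected project duration μ = 39 weeks. Critical path: B → D → I → J.

Backward pass:
LF_J = 39; LS_J = 39−12 = 27
LF_I = LS_J = 27; LS_I = 27−13 = 14
LF_H = LS_J = 27; LS_H = 27−6 = 21
LF_G = LS_J = 27; LS_G = 27−2 = 25
LF_F = LS_J = 27; LS_F = 27−14 = 13
LF_E = LS_J = 27; LS_E = 27−16 = 11
LF_D = min(LS_H=21, LS_I=14) = 14; LS_D = 14−4 = 10
LF_C = min(LS_G=25, LS_J=27) = 25; LS_C = 25−4 = 21
LF_B = min(LS_D=10, LS_G=25) = 10; LS_B = 10−10 = 0
LF_A = min(LS_D=10, LS_E=11, LS_F=13, LS_H=21, LS_J=27) = 10; LS_A = 10−3 = 7
Slack_F = LS_F − ES_F = 13 − 3 = 10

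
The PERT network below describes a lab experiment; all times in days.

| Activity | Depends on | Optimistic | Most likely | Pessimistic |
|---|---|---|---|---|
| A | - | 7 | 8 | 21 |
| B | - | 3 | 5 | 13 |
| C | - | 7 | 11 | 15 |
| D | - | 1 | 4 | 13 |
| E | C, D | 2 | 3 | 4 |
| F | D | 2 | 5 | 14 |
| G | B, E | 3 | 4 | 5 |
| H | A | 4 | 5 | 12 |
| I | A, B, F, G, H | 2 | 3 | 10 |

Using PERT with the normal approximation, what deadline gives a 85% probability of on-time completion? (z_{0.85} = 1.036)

24.0 days

te_A = (7 + 4·8 + 21)/6 = 60/6 = 10; σ²_A = ((21−7)/6)² = 5.444
te_B = (3 + 4·5 + 13)/6 = 36/6 = 6; σ²_B = ((13−3)/6)² = 2.778
te_C = (7 + 4·11 + 15)/6 = 66/6 = 11; σ²_C = ((15−7)/6)² = 1.778
te_D = (1 + 4·4 + 13)/6 = 30/6 = 5; σ²_D = ((13−1)/6)² = 4.000
te_E = (2 + 4·3 + 4)/6 = 18/6 = 3; σ²_E = ((4−2)/6)² = 0.111
te_F = (2 + 4·5 + 14)/6 = 36/6 = 6; σ²_F = ((14−2)/6)² = 4.000
te_G = (3 + 4·4 + 5)/6 = 24/6 = 4; σ²_G = ((5−3)/6)² = 0.111
te_H = (4 + 4·5 + 12)/6 = 36/6 = 6; σ²_H = ((12−4)/6)² = 1.778
te_I = (2 + 4·3 + 10)/6 = 24/6 = 4; σ²_I = ((10−2)/6)² = 1.778

Forward pass:
ES_A = 0; EF_A = 10
ES_B = 0; EF_B = 6
ES_C = 0; EF_C = 11
ES_D = 0; EF_D = 5
ES_E = max(EF_C=11, EF_D=5) = 11; EF_E = 11+3 = 14
ES_F = 5; EF_F = 5+6 = 11
ES_G = max(EF_B=6, EF_E=14) = 14; EF_G = 14+4 = 18
ES_H = 10; EF_H = 10+6 = 16
ES_I = max(EF_A=10, EF_B=6, EF_F=11, EF_G=18, EF_H=16) = 18; EF_I = 18+4 = 22
Expected project duration μ = 22 days. Critical path: C → E → G → I.

Variance along critical path = 1.778 + 0.111 + 0.111 + 1.778 = 3.778; σ = 1.944 days.
D = μ + z·σ = 22 + 1.036·1.944 = 24.0 days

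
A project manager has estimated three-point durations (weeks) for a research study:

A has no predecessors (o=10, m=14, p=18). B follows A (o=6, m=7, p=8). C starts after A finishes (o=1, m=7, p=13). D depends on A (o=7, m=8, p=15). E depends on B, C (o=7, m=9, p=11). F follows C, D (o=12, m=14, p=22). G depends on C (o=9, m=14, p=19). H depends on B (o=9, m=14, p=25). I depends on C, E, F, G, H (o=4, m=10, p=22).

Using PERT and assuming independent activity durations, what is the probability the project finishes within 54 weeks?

te_A = (10 + 4·14 + 18)/6 = 84/6 = 14; σ²_A = ((18−10)/6)² = 1.778
te_B = (6 + 4·7 + 8)/6 = 42/6 = 7; σ²_B = ((8−6)/6)² = 0.111
te_C = (1 + 4·7 + 13)/6 = 42/6 = 7; σ²_C = ((13−1)/6)² = 4.000
te_D = (7 + 4·8 + 15)/6 = 54/6 = 9; σ²_D = ((15−7)/6)² = 1.778
te_E = (7 + 4·9 + 11)/6 = 54/6 = 9; σ²_E = ((11−7)/6)² = 0.444
te_F = (12 + 4·14 + 22)/6 = 90/6 = 15; σ²_F = ((22−12)/6)² = 2.778
te_G = (9 + 4·14 + 19)/6 = 84/6 = 14; σ²_G = ((19−9)/6)² = 2.778
te_H = (9 + 4·14 + 25)/6 = 90/6 = 15; σ²_H = ((25−9)/6)² = 7.111
te_I = (4 + 4·10 + 22)/6 = 66/6 = 11; σ²_I = ((22−4)/6)² = 9.000

Forward pass:
ES_A = 0; EF_A = 14
ES_B = 14; EF_B = 14+7 = 21
ES_C = 14; EF_C = 14+7 = 21
ES_D = 14; EF_D = 14+9 = 23
ES_E = max(EF_B=21, EF_C=21) = 21; EF_E = 21+9 = 30
ES_F = max(EF_C=21, EF_D=23) = 23; EF_F = 23+15 = 38
ES_G = 21; EF_G = 21+14 = 35
ES_H = 21; EF_H = 21+15 = 36
ES_I = max(EF_C=21, EF_E=30, EF_F=38, EF_G=35, EF_H=36) = 38; EF_I = 38+11 = 49
Expected project duration μ = 49 weeks. Critical path: A → D → F → I.

Variance along critical path = 1.778 + 1.778 + 2.778 + 9.000 = 15.333; σ = √15.333 = 3.916 weeks.
Z = (54 − 49) / 3.916 = 1.277
P(T ≤ 54) = Φ(1.277) ≈ 0.899

0.899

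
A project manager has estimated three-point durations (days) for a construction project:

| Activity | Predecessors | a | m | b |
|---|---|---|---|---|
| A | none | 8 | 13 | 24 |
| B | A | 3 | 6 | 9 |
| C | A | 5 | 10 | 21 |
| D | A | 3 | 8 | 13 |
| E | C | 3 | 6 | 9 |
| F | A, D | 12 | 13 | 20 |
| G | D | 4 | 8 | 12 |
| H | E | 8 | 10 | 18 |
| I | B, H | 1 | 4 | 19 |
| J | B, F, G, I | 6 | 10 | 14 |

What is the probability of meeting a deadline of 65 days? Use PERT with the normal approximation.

te_A = (8 + 4·13 + 24)/6 = 84/6 = 14; σ²_A = ((24−8)/6)² = 7.111
te_B = (3 + 4·6 + 9)/6 = 36/6 = 6; σ²_B = ((9−3)/6)² = 1.000
te_C = (5 + 4·10 + 21)/6 = 66/6 = 11; σ²_C = ((21−5)/6)² = 7.111
te_D = (3 + 4·8 + 13)/6 = 48/6 = 8; σ²_D = ((13−3)/6)² = 2.778
te_E = (3 + 4·6 + 9)/6 = 36/6 = 6; σ²_E = ((9−3)/6)² = 1.000
te_F = (12 + 4·13 + 20)/6 = 84/6 = 14; σ²_F = ((20−12)/6)² = 1.778
te_G = (4 + 4·8 + 12)/6 = 48/6 = 8; σ²_G = ((12−4)/6)² = 1.778
te_H = (8 + 4·10 + 18)/6 = 66/6 = 11; σ²_H = ((18−8)/6)² = 2.778
te_I = (1 + 4·4 + 19)/6 = 36/6 = 6; σ²_I = ((19−1)/6)² = 9.000
te_J = (6 + 4·10 + 14)/6 = 60/6 = 10; σ²_J = ((14−6)/6)² = 1.778

Forward pass:
ES_A = 0; EF_A = 14
ES_B = 14; EF_B = 14+6 = 20
ES_C = 14; EF_C = 14+11 = 25
ES_D = 14; EF_D = 14+8 = 22
ES_E = 25; EF_E = 25+6 = 31
ES_F = max(EF_A=14, EF_D=22) = 22; EF_F = 22+14 = 36
ES_G = 22; EF_G = 22+8 = 30
ES_H = 31; EF_H = 31+11 = 42
ES_I = max(EF_B=20, EF_H=42) = 42; EF_I = 42+6 = 48
ES_J = max(EF_B=20, EF_F=36, EF_G=30, EF_I=48) = 48; EF_J = 48+10 = 58
Expected project duration μ = 58 days. Critical path: A → C → E → H → I → J.

Variance along critical path = 7.111 + 7.111 + 1.000 + 2.778 + 9.000 + 1.778 = 28.778; σ = √28.778 = 5.364 days.
Z = (65 − 58) / 5.364 = 1.305
P(T ≤ 65) = Φ(1.305) ≈ 0.904

0.904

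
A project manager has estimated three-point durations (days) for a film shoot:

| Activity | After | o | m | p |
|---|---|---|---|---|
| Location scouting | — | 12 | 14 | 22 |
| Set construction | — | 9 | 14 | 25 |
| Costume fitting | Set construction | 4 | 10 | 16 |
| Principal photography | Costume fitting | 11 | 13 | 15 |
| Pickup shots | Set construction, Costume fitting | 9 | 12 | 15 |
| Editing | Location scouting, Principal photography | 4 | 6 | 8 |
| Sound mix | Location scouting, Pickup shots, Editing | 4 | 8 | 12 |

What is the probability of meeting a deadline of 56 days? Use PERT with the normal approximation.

te_Location scouting = (12 + 4·14 + 22)/6 = 90/6 = 15; σ²_Location scouting = ((22−12)/6)² = 2.778
te_Set construction = (9 + 4·14 + 25)/6 = 90/6 = 15; σ²_Set construction = ((25−9)/6)² = 7.111
te_Costume fitting = (4 + 4·10 + 16)/6 = 60/6 = 10; σ²_Costume fitting = ((16−4)/6)² = 4.000
te_Principal photography = (11 + 4·13 + 15)/6 = 78/6 = 13; σ²_Principal photography = ((15−11)/6)² = 0.444
te_Pickup shots = (9 + 4·12 + 15)/6 = 72/6 = 12; σ²_Pickup shots = ((15−9)/6)² = 1.000
te_Editing = (4 + 4·6 + 8)/6 = 36/6 = 6; σ²_Editing = ((8−4)/6)² = 0.444
te_Sound mix = (4 + 4·8 + 12)/6 = 48/6 = 8; σ²_Sound mix = ((12−4)/6)² = 1.778

Forward pass:
ES_Location scouting = 0; EF_Location scouting = 15
ES_Set construction = 0; EF_Set construction = 15
ES_Costume fitting = 15; EF_Costume fitting = 15+10 = 25
ES_Principal photography = 25; EF_Principal photography = 25+13 = 38
ES_Pickup shots = max(EF_Set construction=15, EF_Costume fitting=25) = 25; EF_Pickup shots = 25+12 = 37
ES_Editing = max(EF_Location scouting=15, EF_Principal photography=38) = 38; EF_Editing = 38+6 = 44
ES_Sound mix = max(EF_Location scouting=15, EF_Pickup shots=37, EF_Editing=44) = 44; EF_Sound mix = 44+8 = 52
Expected project duration μ = 52 days. Critical path: Set construction → Costume fitting → Principal photography → Editing → Sound mix.

Variance along critical path = 7.111 + 4.000 + 0.444 + 0.444 + 1.778 = 13.778; σ = √13.778 = 3.712 days.
Z = (56 − 52) / 3.712 = 1.078
P(T ≤ 56) = Φ(1.078) ≈ 0.859

0.859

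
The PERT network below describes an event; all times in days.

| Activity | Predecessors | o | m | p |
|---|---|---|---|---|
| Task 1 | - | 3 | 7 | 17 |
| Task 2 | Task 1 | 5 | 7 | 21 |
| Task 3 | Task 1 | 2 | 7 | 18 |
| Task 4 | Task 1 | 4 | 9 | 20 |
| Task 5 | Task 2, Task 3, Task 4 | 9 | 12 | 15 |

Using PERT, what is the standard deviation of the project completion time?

3.68 days

te_Task 1 = (3 + 4·7 + 17)/6 = 48/6 = 8; σ²_Task 1 = ((17−3)/6)² = 5.444
te_Task 2 = (5 + 4·7 + 21)/6 = 54/6 = 9; σ²_Task 2 = ((21−5)/6)² = 7.111
te_Task 3 = (2 + 4·7 + 18)/6 = 48/6 = 8; σ²_Task 3 = ((18−2)/6)² = 7.111
te_Task 4 = (4 + 4·9 + 20)/6 = 60/6 = 10; σ²_Task 4 = ((20−4)/6)² = 7.111
te_Task 5 = (9 + 4·12 + 15)/6 = 72/6 = 12; σ²_Task 5 = ((15−9)/6)² = 1.000

Forward pass:
ES_Task 1 = 0; EF_Task 1 = 8
ES_Task 2 = 8; EF_Task 2 = 8+9 = 17
ES_Task 3 = 8; EF_Task 3 = 8+8 = 16
ES_Task 4 = 8; EF_Task 4 = 8+10 = 18
ES_Task 5 = max(EF_Task 2=17, EF_Task 3=16, EF_Task 4=18) = 18; EF_Task 5 = 18+12 = 30
Expected project duration μ = 30 days. Critical path: Task 1 → Task 4 → Task 5.

Variance along critical path = 5.444 + 7.111 + 1.000 = 13.556
σ = √13.556 = 3.682 days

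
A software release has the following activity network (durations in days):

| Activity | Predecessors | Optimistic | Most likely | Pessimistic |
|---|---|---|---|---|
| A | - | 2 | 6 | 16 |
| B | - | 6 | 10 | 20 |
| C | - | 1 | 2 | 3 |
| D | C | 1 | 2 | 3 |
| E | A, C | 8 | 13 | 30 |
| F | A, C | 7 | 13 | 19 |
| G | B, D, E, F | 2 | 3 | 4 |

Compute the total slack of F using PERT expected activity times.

te_A = (2 + 4·6 + 16)/6 = 42/6 = 7
te_B = (6 + 4·10 + 20)/6 = 66/6 = 11
te_C = (1 + 4·2 + 3)/6 = 12/6 = 2
te_D = (1 + 4·2 + 3)/6 = 12/6 = 2
te_E = (8 + 4·13 + 30)/6 = 90/6 = 15
te_F = (7 + 4·13 + 19)/6 = 78/6 = 13
te_G = (2 + 4·3 + 4)/6 = 18/6 = 3

Forward pass:
ES_A = 0; EF_A = 7
ES_B = 0; EF_B = 11
ES_C = 0; EF_C = 2
ES_D = 2; EF_D = 2+2 = 4
ES_E = max(EF_A=7, EF_C=2) = 7; EF_E = 7+15 = 22
ES_F = max(EF_A=7, EF_C=2) = 7; EF_F = 7+13 = 20
ES_G = max(EF_B=11, EF_D=4, EF_E=22, EF_F=20) = 22; EF_G = 22+3 = 25
Expected project duration μ = 25 days. Critical path: A → E → G.

Backward pass:
LF_G = 25; LS_G = 25−3 = 22
LF_F = LS_G = 22; LS_F = 22−13 = 9
LF_E = LS_G = 22; LS_E = 22−15 = 7
LF_D = LS_G = 22; LS_D = 22−2 = 20
LF_C = min(LS_D=20, LS_E=7, LS_F=9) = 7; LS_C = 7−2 = 5
LF_B = LS_G = 22; LS_B = 22−11 = 11
LF_A = min(LS_E=7, LS_F=9) = 7; LS_A = 7−7 = 0
Slack_F = LS_F − ES_F = 9 − 7 = 2

2 days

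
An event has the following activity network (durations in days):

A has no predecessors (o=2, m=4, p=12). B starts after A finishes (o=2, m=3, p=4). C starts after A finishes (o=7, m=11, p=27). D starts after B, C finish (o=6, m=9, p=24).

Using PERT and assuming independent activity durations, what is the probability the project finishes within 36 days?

0.928

te_A = (2 + 4·4 + 12)/6 = 30/6 = 5; σ²_A = ((12−2)/6)² = 2.778
te_B = (2 + 4·3 + 4)/6 = 18/6 = 3; σ²_B = ((4−2)/6)² = 0.111
te_C = (7 + 4·11 + 27)/6 = 78/6 = 13; σ²_C = ((27−7)/6)² = 11.111
te_D = (6 + 4·9 + 24)/6 = 66/6 = 11; σ²_D = ((24−6)/6)² = 9.000

Forward pass:
ES_A = 0; EF_A = 5
ES_B = 5; EF_B = 5+3 = 8
ES_C = 5; EF_C = 5+13 = 18
ES_D = max(EF_B=8, EF_C=18) = 18; EF_D = 18+11 = 29
Expected project duration μ = 29 days. Critical path: A → C → D.

Variance along critical path = 2.778 + 11.111 + 9.000 = 22.889; σ = √22.889 = 4.784 days.
Z = (36 − 29) / 4.784 = 1.463
P(T ≤ 36) = Φ(1.463) ≈ 0.928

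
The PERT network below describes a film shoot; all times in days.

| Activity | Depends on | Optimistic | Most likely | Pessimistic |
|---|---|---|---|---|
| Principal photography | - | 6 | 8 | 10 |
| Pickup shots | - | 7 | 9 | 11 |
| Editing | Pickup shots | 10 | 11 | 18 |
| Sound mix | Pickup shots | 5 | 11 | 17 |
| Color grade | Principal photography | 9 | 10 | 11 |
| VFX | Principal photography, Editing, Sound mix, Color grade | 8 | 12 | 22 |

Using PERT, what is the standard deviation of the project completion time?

te_Principal photography = (6 + 4·8 + 10)/6 = 48/6 = 8; σ²_Principal photography = ((10−6)/6)² = 0.444
te_Pickup shots = (7 + 4·9 + 11)/6 = 54/6 = 9; σ²_Pickup shots = ((11−7)/6)² = 0.444
te_Editing = (10 + 4·11 + 18)/6 = 72/6 = 12; σ²_Editing = ((18−10)/6)² = 1.778
te_Sound mix = (5 + 4·11 + 17)/6 = 66/6 = 11; σ²_Sound mix = ((17−5)/6)² = 4.000
te_Color grade = (9 + 4·10 + 11)/6 = 60/6 = 10; σ²_Color grade = ((11−9)/6)² = 0.111
te_VFX = (8 + 4·12 + 22)/6 = 78/6 = 13; σ²_VFX = ((22−8)/6)² = 5.444

Forward pass:
ES_Principal photography = 0; EF_Principal photography = 8
ES_Pickup shots = 0; EF_Pickup shots = 9
ES_Editing = 9; EF_Editing = 9+12 = 21
ES_Sound mix = 9; EF_Sound mix = 9+11 = 20
ES_Color grade = 8; EF_Color grade = 8+10 = 18
ES_VFX = max(EF_Principal photography=8, EF_Editing=21, EF_Sound mix=20, EF_Color grade=18) = 21; EF_VFX = 21+13 = 34
Expected project duration μ = 34 days. Critical path: Pickup shots → Editing → VFX.

Variance along critical path = 0.444 + 1.778 + 5.444 = 7.667
σ = √7.667 = 2.769 days

2.77 days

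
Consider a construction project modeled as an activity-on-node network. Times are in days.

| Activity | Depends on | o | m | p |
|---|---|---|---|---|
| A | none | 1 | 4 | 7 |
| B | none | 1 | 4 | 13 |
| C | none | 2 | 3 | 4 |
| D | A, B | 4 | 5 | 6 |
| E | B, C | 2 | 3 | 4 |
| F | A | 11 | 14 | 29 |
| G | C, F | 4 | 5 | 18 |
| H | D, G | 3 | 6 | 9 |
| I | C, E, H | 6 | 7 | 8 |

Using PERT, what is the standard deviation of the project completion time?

4.07 days

te_A = (1 + 4·4 + 7)/6 = 24/6 = 4; σ²_A = ((7−1)/6)² = 1.000
te_B = (1 + 4·4 + 13)/6 = 30/6 = 5; σ²_B = ((13−1)/6)² = 4.000
te_C = (2 + 4·3 + 4)/6 = 18/6 = 3; σ²_C = ((4−2)/6)² = 0.111
te_D = (4 + 4·5 + 6)/6 = 30/6 = 5; σ²_D = ((6−4)/6)² = 0.111
te_E = (2 + 4·3 + 4)/6 = 18/6 = 3; σ²_E = ((4−2)/6)² = 0.111
te_F = (11 + 4·14 + 29)/6 = 96/6 = 16; σ²_F = ((29−11)/6)² = 9.000
te_G = (4 + 4·5 + 18)/6 = 42/6 = 7; σ²_G = ((18−4)/6)² = 5.444
te_H = (3 + 4·6 + 9)/6 = 36/6 = 6; σ²_H = ((9−3)/6)² = 1.000
te_I = (6 + 4·7 + 8)/6 = 42/6 = 7; σ²_I = ((8−6)/6)² = 0.111

Forward pass:
ES_A = 0; EF_A = 4
ES_B = 0; EF_B = 5
ES_C = 0; EF_C = 3
ES_D = max(EF_A=4, EF_B=5) = 5; EF_D = 5+5 = 10
ES_E = max(EF_B=5, EF_C=3) = 5; EF_E = 5+3 = 8
ES_F = 4; EF_F = 4+16 = 20
ES_G = max(EF_C=3, EF_F=20) = 20; EF_G = 20+7 = 27
ES_H = max(EF_D=10, EF_G=27) = 27; EF_H = 27+6 = 33
ES_I = max(EF_C=3, EF_E=8, EF_H=33) = 33; EF_I = 33+7 = 40
Expected project duration μ = 40 days. Critical path: A → F → G → H → I.

Variance along critical path = 1.000 + 9.000 + 5.444 + 1.000 + 0.111 = 16.556
σ = √16.556 = 4.069 days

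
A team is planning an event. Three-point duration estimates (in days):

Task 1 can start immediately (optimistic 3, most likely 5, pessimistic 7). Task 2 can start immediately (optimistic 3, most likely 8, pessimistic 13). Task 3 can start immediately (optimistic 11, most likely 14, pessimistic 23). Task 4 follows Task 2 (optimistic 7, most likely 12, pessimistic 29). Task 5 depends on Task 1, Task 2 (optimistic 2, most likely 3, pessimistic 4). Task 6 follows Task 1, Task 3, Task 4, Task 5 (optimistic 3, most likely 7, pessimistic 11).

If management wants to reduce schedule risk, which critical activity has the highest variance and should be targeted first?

Task 4

te_Task 1 = (3 + 4·5 + 7)/6 = 30/6 = 5; σ²_Task 1 = ((7−3)/6)² = 0.444
te_Task 2 = (3 + 4·8 + 13)/6 = 48/6 = 8; σ²_Task 2 = ((13−3)/6)² = 2.778
te_Task 3 = (11 + 4·14 + 23)/6 = 90/6 = 15; σ²_Task 3 = ((23−11)/6)² = 4.000
te_Task 4 = (7 + 4·12 + 29)/6 = 84/6 = 14; σ²_Task 4 = ((29−7)/6)² = 13.444
te_Task 5 = (2 + 4·3 + 4)/6 = 18/6 = 3; σ²_Task 5 = ((4−2)/6)² = 0.111
te_Task 6 = (3 + 4·7 + 11)/6 = 42/6 = 7; σ²_Task 6 = ((11−3)/6)² = 1.778

Forward pass:
ES_Task 1 = 0; EF_Task 1 = 5
ES_Task 2 = 0; EF_Task 2 = 8
ES_Task 3 = 0; EF_Task 3 = 15
ES_Task 4 = 8; EF_Task 4 = 8+14 = 22
ES_Task 5 = max(EF_Task 1=5, EF_Task 2=8) = 8; EF_Task 5 = 8+3 = 11
ES_Task 6 = max(EF_Task 1=5, EF_Task 3=15, EF_Task 4=22, EF_Task 5=11) = 22; EF_Task 6 = 22+7 = 29
Expected project duration μ = 29 days. Critical path: Task 2 → Task 4 → Task 6.

Variances on critical path: σ²_Task 2=2.778, σ²_Task 4=13.444, σ²_Task 6=1.778.
Largest is σ²_Task 4 = 13.444.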